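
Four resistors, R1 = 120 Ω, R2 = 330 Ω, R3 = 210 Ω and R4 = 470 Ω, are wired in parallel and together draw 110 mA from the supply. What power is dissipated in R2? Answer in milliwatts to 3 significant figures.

110 mW

The branches share the same voltage, but only the total current is given — find V from the equivalent resistance first.
1/R_eq = 1/120 + 1/330 + 1/210 + 1/470 ⇒ R_eq = 54.78 Ω
V = I_total × R_eq = 0.1100 × 54.78 = 6.026 V
P_R2 = V² / R2 = (6.026)² / 330 = 0.1101 W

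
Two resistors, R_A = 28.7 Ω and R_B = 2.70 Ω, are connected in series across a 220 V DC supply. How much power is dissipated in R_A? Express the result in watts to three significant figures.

1410 W

In a series string the same current flows through every resistor — find that current, then P = I²R for the one we want.
R_total = 28.7 + 2.70 = 31.40 Ω
I = V / R_total = 220 / 31.40 = 7.006 A
P_R_A = I² × R_A = (7.006)² × 28.7 = 1409 W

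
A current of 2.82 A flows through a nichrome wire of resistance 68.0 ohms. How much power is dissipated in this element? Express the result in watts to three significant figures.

With I and R stated, P = I²R applies in one step.
P = (2.820 A)² × 68.0 Ω = 540.8 W

541 W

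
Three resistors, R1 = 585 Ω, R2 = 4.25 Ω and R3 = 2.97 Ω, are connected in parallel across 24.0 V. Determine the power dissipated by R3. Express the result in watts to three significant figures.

194 W

Every branch has 24.0 V across it, so for R3 the power is simply V²/R.
P_R3 = V² / R3 = (24.0)² / 2.97 Ω = 193.9 W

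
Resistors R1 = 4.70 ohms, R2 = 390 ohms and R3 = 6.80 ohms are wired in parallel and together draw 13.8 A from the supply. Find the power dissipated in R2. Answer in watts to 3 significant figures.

We need the common branch voltage; get it from I_total × R_eq, then P = V²/R for the branch.
1/R_eq = 1/4.70 + 1/390 + 1/6.80 ⇒ R_eq = 2.759 Ω
V = I_total × R_eq = 13.80 × 2.759 = 38.08 V
P_R2 = V² / R2 = (38.08)² / 390 = 3.718 W

3.72 W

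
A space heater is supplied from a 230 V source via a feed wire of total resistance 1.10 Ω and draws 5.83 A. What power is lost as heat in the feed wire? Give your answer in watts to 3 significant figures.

Line loss is just I²R for the cable — we know both I and R_line directly.
The feed wire carries the full 5.83 A.
P_line = I² R_line = (5.830)² × 1.10 = 37.39 W

37.4 W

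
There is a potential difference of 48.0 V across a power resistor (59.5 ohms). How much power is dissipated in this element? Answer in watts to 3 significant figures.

38.7 W

Voltage and resistance are given, so P = V²/R is the one-step route.
P = (48.0 V)² / 59.5 Ω = 38.72 W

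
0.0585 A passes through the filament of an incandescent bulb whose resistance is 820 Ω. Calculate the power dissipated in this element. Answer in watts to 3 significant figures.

2.81 W

With I and R stated, P = I²R applies in one step.
P = (0.05850 A)² × 820 Ω = 2.806 W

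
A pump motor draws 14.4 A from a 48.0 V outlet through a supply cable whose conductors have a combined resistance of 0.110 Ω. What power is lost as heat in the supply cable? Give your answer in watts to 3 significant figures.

22.8 W

Line loss is just I²R for the cable — we know both I and R_line directly.
The supply cable carries the full 14.4 A.
P_line = I² R_line = (14.40)² × 0.110 = 22.81 W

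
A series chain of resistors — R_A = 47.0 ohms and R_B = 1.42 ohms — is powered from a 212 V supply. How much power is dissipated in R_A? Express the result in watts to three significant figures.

Since the resistors are in series they all carry the loop current I = V/R_total; the power in any one is I²R.
R_total = 47.0 + 1.42 = 48.42 Ω
I = V / R_total = 212 / 48.42 = 4.378 A
P_R_A = I² × R_A = (4.378)² × 47.0 = 901.0 W

901 W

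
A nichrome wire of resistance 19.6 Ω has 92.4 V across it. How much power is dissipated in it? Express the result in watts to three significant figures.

Voltage and resistance are given, so P = V²/R is the one-step route.
P = (92.4 V)² / 19.6 Ω = 435.6 W

436 W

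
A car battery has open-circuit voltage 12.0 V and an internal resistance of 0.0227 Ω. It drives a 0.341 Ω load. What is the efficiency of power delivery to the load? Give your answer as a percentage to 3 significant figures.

The source delivers εI, of which I²R reaches the load and I²r is lost; since I is common, η = R/(R+r).
η = R / (R + r) = 0.341 / (0.341 + 0.0227) = 0.9376

93.8 %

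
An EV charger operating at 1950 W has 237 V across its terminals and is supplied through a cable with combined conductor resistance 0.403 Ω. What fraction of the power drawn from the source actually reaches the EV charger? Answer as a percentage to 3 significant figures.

98.6 %

I = P / V = 1950 / 237 = 8.228 A through the cable.
P_line = I² R_line = (8.228)² × 0.403 = 27.28 W
P_source = P_load + P_line = 1950 + 27.28 = 1977 W
η = P_load / P_source = 1950 / 1977 = 0.9862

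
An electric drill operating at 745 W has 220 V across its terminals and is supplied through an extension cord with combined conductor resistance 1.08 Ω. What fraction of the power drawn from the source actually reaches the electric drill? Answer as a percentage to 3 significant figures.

I = P / V = 745 / 220 = 3.386 A through the extension cord.
P_line = I² R_line = (3.386)² × 1.08 = 12.38 W
P_source = P_load + P_line = 745.0 + 12.38 = 757.4 W
η = P_load / P_source = 745.0 / 757.4 = 0.9836

98.4 %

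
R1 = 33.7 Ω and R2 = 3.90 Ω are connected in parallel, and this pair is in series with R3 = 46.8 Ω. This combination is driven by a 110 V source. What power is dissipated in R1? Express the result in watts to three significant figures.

1.73 W

Collapse the R1‖R2 pair into one equivalent R_p; then R_p and R3 form a series string.
R_p = (33.7×3.90)/(33.7+3.90) = 3.495 Ω
R_total = R_p + 46.8 = 3.495 + 46.8 = 50.30 Ω
I = V / R_total = 110 / 50.30 = 2.187 A
Voltage across the parallel pair: V_p = I × R_p = 2.187 × 3.495 = 7.645 V
R1 has V_p across it, so P = V_p²/R1.
P_R1 = (7.645)² / 33.7 = 1.734 W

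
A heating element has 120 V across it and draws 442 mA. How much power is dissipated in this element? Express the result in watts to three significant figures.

V and I are known directly — P = V I, no intermediate step needed.
P = 120 V × 0.4420 A = 53.04 W

53.0 W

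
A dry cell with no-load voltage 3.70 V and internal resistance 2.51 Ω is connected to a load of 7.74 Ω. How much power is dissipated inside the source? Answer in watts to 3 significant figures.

The internal resistance carries the same current as the load; P_int = I²r.
I = ε / (r + R) = 3.70 / (2.51 + 7.74) = 0.3610 A
P_int = I² r = (0.3610)² × 2.51 = 0.3271 W

0.327 W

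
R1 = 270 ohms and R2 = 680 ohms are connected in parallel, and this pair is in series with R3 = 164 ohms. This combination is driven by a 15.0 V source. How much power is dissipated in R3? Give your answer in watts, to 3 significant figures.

Collapse the R1‖R2 pair into one equivalent R_p; then R_p and R3 form a series string.
R_p = (270×680)/(270+680) = 193.3 Ω
R_total = R_p + 164 = 193.3 + 164 = 357.3 Ω
I = V / R_total = 15.0 / 357.3 = 0.04199 A
R3 carries the full series current, so P = I²R.
P_R3 = (0.04199)² × 164 = 0.2891 W

0.289 W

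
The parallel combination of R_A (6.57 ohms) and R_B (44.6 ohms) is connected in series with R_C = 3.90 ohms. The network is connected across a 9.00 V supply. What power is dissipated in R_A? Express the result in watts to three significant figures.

Reduce the parallel combination to a single R_p; the circuit then becomes R_p in series with the remaining resistor.
R_p = (6.57×44.6)/(6.57+44.6) = 5.726 Ω
R_total = R_p + 3.90 = 5.726 + 3.90 = 9.626 Ω
I = V / R_total = 9.00 / 9.626 = 0.9349 A
Voltage across the parallel pair: V_p = I × R_p = 0.9349 × 5.726 = 5.354 V
R_A has V_p across it, so P = V_p²/R_A.
P_R_A = (5.354)² / 6.57 = 4.363 W

4.36 W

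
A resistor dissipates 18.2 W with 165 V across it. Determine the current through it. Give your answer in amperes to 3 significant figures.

0.110 A

Inverting the appropriate power form: I = P / V.
I = 18.2 / 165 = 0.1103 A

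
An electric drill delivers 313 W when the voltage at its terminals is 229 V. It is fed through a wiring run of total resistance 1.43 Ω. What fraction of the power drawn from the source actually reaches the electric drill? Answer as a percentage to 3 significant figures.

99.2 %

I = P / V = 313 / 229 = 1.367 A through the wiring run.
P_line = I² R_line = (1.367)² × 1.43 = 2.671 W
P_source = P_load + P_line = 313.0 + 2.671 = 315.7 W
η = P_load / P_source = 313.0 / 315.7 = 0.9915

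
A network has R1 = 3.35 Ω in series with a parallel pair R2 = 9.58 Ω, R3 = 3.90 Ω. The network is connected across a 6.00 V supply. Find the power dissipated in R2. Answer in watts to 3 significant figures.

Replace R2 and R3 with their parallel equivalent so the circuit becomes R1 in series with R_p.
R_p = (9.58×3.90)/(9.58+3.90) = 2.772 Ω
R_total = 3.35 + 2.772 = 6.122 Ω
I = V / R_total = 6.00 / 6.122 = 0.9801 A
Voltage across the parallel pair: V_p = I × R_p = 0.9801 × 2.772 = 2.717 V
R2 sees V_p directly, so P = V_p² / R2.
P_R2 = (2.717)² / 9.58 = 0.7703 W

0.770 W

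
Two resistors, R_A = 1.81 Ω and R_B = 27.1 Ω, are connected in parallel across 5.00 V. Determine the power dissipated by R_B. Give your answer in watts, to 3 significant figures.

0.923 W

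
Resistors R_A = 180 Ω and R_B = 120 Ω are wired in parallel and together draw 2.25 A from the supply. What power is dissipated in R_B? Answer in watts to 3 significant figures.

219 W

The branches share the same voltage, but only the total current is given — find V from the equivalent resistance first.
1/R_eq = 1/180 + 1/120 ⇒ R_eq = 72.00 Ω
V = I_total × R_eq = 2.250 × 72.00 = 162.0 V
P_R_B = V² / R_B = (162.0)² / 120 = 218.7 W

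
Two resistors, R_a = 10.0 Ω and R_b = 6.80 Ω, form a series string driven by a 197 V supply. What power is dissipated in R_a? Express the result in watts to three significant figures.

1380 W

Series elements share the same current, so find I first, then use P = I²R.
R_total = 10.0 + 6.80 = 16.80 Ω
I = V / R_total = 197 / 16.80 = 11.73 A
P_R_a = I² × R_a = (11.73)² × 10.0 = 1375 W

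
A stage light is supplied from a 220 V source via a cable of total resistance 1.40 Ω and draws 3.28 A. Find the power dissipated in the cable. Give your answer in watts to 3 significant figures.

15.1 W

The cable is a series resistance carrying the load current; its dissipation is I²R_line.
The cable carries the full 3.28 A.
P_line = I² R_line = (3.280)² × 1.40 = 15.06 W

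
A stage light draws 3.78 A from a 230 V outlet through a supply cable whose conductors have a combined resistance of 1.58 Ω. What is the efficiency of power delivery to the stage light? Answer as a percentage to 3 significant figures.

The supply cable carries the full 3.78 A.
P_line = I² R_line = (3.780)² × 1.58 = 22.58 W
P_source = V I = 230 × 3.780 = 869.4 W; P_load = 846.8 W
η = P_load / P_source = 846.8 / 869.4 = 0.9740

97.4 %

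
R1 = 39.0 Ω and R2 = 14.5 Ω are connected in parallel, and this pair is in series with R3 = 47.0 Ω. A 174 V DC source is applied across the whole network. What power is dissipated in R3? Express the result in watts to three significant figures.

First find R_p for the parallel pair, then treat R_p + R3 as a series loop.
R_p = (39.0×14.5)/(39.0+14.5) = 10.57 Ω
R_total = R_p + 47.0 = 10.57 + 47.0 = 57.57 Ω
I = V / R_total = 174 / 57.57 = 3.022 A
All the supply current flows through R3; use P = I²R3.
P_R3 = (3.022)² × 47.0 = 429.3 W

429 W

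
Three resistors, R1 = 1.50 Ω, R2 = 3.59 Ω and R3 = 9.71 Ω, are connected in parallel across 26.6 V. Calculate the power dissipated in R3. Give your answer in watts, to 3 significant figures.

72.9 W

The supply voltage appears across each parallel branch — just use P = V²/R3.
P_R3 = V² / R3 = (26.6)² / 9.71 Ω = 72.87 W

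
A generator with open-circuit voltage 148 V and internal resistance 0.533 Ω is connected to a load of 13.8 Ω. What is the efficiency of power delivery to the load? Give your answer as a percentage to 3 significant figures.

96.3 %

η = P_load/(P_load+P_int) = I²R/(I²R+I²r) = R/(R+r) — the I² cancels for series elements.
η = R / (R + r) = 13.8 / (13.8 + 0.533) = 0.9628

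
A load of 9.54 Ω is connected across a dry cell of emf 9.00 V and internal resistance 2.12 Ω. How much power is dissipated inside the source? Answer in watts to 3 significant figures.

1.26 W

The source's internal resistance is just another series element carrying I; its dissipation is I²r.
I = ε / (r + R) = 9.00 / (2.12 + 9.54) = 0.7719 A
P_int = I² r = (0.7719)² × 2.12 = 1.263 W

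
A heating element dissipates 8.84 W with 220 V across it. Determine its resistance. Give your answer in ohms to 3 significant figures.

5480 Ω

Inverting the appropriate power form: R = V² / P.
R = (220)² / 8.84 = 5475 Ω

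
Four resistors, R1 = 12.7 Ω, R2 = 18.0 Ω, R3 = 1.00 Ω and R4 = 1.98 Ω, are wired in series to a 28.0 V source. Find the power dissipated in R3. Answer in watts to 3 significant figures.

Series elements share the same current, so find I first, then use P = I²R.
R_total = 12.7 + 18.0 + 1.00 + 1.98 = 33.68 Ω
I = V / R_total = 28.0 / 33.68 = 0.8314 A
P_R3 = I² × R3 = (0.8314)² × 1.00 = 0.6911 W

0.691 W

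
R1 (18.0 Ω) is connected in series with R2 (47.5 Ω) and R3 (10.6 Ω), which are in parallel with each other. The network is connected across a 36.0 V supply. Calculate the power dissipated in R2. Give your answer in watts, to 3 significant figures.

2.88 W

Collapse R2‖R3 to a single equivalent, reducing the network to two series elements.
R_p = (47.5×10.6)/(47.5+10.6) = 8.666 Ω
R_total = 18.0 + 8.666 = 26.67 Ω
I = V / R_total = 36.0 / 26.67 = 1.350 A
Voltage across the parallel pair: V_p = I × R_p = 1.350 × 8.666 = 11.70 V
R2 is across V_p, so use P = V²/R for that branch.
P_R2 = (11.70)² / 47.5 = 2.882 W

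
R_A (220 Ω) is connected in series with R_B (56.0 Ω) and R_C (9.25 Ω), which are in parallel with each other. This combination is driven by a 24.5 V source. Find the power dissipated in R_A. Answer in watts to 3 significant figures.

First combine the parallel branches into one equivalent R_p, then R_A + R_p is a series pair.
R_p = (56.0×9.25)/(56.0+9.25) = 7.939 Ω
R_total = 220 + 7.939 = 227.9 Ω
I = V / R_total = 24.5 / 227.9 = 0.1075 A
All the current flows through R_A; use P = I²R.
P_R_A = (0.1075)² × 220 = 2.542 W

2.54 W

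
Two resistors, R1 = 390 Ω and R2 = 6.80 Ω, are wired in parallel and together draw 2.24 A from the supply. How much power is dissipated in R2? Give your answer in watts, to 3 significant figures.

The branches share the same voltage, but only the total current is given — find V from the equivalent resistance first.
1/R_eq = 1/390 + 1/6.80 ⇒ R_eq = 6.683 Ω
V = I_total × R_eq = 2.240 × 6.683 = 14.97 V
P_R2 = V² / R2 = (14.97)² / 6.80 = 32.96 W

33.0 W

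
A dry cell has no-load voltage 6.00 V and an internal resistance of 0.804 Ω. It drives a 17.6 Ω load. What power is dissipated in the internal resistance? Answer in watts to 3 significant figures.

The internal resistance carries the same current as the load; P_int = I²r.
I = ε / (r + R) = 6.00 / (0.804 + 17.6) = 0.3260 A
P_int = I² r = (0.3260)² × 0.804 = 0.08545 W

0.0855 W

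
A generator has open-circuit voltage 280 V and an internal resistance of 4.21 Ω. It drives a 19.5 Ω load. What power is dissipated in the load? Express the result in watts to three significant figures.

Find the circuit current first, then P = I²R for the load (series elements share I).
I = ε / (r + R) = 280 / (4.21 + 19.5) = 11.81 A
P_load = I² R = (11.81)² × 19.5 = 2719 W

2720 W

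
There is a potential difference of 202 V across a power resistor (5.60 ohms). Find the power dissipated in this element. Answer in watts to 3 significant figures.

7290 W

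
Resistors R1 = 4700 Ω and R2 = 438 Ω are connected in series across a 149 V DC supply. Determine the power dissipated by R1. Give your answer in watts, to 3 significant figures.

3.95 W

The current is common to all series resistors; compute it, then apply P = I²R for the target.
R_total = 4700 + 438 = 5138 Ω
I = V / R_total = 149 / 5138 = 0.02900 A
P_R1 = I² × R1 = (0.02900)² × 4700 = 3.953 W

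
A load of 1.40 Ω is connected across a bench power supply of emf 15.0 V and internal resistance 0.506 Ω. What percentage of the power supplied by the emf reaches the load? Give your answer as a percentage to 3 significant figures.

Efficiency is P_load / P_total. With a series r and R sharing the same I, P = I²R for each, so η = R/(R+r).
η = R / (R + r) = 1.40 / (1.40 + 0.506) = 0.7345

73.5 %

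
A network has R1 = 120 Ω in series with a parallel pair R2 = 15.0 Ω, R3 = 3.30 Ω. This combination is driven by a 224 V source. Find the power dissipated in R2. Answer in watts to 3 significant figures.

1.63 W

Reduce the parallel pair to R_p first; the network is then a simple series string.
R_p = (15.0×3.30)/(15.0+3.30) = 2.705 Ω
R_total = 120 + 2.705 = 122.7 Ω
I = V / R_total = 224 / 122.7 = 1.826 A
Voltage across the parallel pair: V_p = I × R_p = 1.826 × 2.705 = 4.938 V
R2 sees V_p directly, so P = V_p² / R2.
P_R2 = (4.938)² / 15.0 = 1.626 W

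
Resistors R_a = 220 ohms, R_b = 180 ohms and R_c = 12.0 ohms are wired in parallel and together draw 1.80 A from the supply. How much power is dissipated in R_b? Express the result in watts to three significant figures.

The branches share the same voltage, but only the total current is given — find V from the equivalent resistance first.
1/R_eq = 1/220 + 1/180 + 1/12.0 ⇒ R_eq = 10.70 Ω
V = I_total × R_eq = 1.800 × 10.70 = 19.26 V
P_R_b = V² / R_b = (19.26)² / 180 = 2.062 W

2.06 W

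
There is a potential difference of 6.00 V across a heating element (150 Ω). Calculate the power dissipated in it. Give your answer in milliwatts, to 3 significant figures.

240 mW

V and R are stated; P = V²/R avoids computing the current.
P = (6.00 V)² / 150 Ω = 0.2400 W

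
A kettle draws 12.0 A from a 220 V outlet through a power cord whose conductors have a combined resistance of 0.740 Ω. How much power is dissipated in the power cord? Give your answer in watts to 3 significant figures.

107 W

Only the current and the line resistance are needed for the I²R loss.
The power cord carries the full 12.0 A.
P_line = I² R_line = (12.00)² × 0.740 = 106.6 W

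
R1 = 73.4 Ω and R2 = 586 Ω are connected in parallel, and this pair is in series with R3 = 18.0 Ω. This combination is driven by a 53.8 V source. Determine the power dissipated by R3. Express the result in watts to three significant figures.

Combine R1 and R2 into their parallel equivalent first, reducing the network to two series resistors.
R_p = (73.4×586)/(73.4+586) = 65.23 Ω
R_total = R_p + 18.0 = 65.23 + 18.0 = 83.23 Ω
I = V / R_total = 53.8 / 83.23 = 0.6464 A
R3 is the series element, so its power is I²R.
P_R3 = (0.6464)² × 18.0 = 7.521 W

7.52 W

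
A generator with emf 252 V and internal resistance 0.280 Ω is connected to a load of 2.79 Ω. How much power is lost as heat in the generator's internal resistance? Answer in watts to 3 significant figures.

Internal loss is I²r, with I set by the total series resistance r+R.
I = ε / (r + R) = 252 / (0.280 + 2.79) = 82.08 A
P_int = I² r = (82.08)² × 0.280 = 1887 W

1890 W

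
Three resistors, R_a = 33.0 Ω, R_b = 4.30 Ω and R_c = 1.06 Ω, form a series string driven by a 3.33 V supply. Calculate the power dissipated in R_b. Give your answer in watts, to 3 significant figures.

0.0324 W

Every series element carries the same I. Get I from the total resistance, then P = I² × R_b.
R_total = 33.0 + 4.30 + 1.06 = 38.36 Ω
I = V / R_total = 3.33 / 38.36 = 0.08681 A
P_R_b = I² × R_b = (0.08681)² × 4.30 = 0.03240 W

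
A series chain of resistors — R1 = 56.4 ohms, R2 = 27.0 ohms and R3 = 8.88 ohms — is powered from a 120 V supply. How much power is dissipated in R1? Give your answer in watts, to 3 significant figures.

95.4 W

The current is common to all series resistors; compute it, then apply P = I²R for the target.
R_total = 56.4 + 27.0 + 8.88 = 92.28 Ω
I = V / R_total = 120 / 92.28 = 1.300 A
P_R1 = I² × R1 = (1.300)² × 56.4 = 95.37 W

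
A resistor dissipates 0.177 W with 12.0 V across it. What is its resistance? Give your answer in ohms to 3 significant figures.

The two known quantities fix the third via R = V² / P.
R = (12.0)² / 0.177 = 813.6 Ω

814 Ω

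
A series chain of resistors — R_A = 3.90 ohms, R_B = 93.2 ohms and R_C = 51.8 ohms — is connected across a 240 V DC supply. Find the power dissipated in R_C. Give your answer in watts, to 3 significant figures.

135 W

In a series string the same current flows through every resistor — find that current, then P = I²R for the one we want.
R_total = 3.90 + 93.2 + 51.8 = 148.9 Ω
I = V / R_total = 240 / 148.9 = 1.612 A
P_R_C = I² × R_C = (1.612)² × 51.8 = 134.6 W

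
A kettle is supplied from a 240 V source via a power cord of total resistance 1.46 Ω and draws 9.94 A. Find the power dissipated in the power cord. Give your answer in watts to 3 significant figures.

144 W

Line loss is just I²R for the cable — we know both I and R_line directly.
The power cord carries the full 9.94 A.
P_line = I² R_line = (9.940)² × 1.46 = 144.3 W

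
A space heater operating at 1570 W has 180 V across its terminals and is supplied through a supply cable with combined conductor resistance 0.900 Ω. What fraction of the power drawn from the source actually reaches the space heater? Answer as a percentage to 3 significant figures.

I = P / V = 1570 / 180 = 8.722 A through the supply cable.
P_line = I² R_line = (8.722)² × 0.900 = 68.47 W
P_source = P_load + P_line = 1570 + 68.47 = 1638 W
η = P_load / P_source = 1570 / 1638 = 0.9582

95.8 %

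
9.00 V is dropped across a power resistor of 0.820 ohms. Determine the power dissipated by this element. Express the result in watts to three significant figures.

98.8 W

V and R are stated; P = V²/R avoids computing the current.
P = (9.00 V)² / 0.820 Ω = 98.78 W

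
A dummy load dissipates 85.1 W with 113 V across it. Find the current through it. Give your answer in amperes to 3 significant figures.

0.753 A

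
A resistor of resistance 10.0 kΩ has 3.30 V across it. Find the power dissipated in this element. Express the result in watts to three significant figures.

V and R are stated; P = V²/R avoids computing the current.
P = (3.30 V)² / 10000 Ω = 0.001089 W

0.00109 W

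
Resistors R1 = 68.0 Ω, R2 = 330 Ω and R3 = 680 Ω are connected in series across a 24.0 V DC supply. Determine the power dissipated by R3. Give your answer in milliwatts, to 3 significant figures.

337 mW

Every series element carries the same I. Get I from the total resistance, then P = I² × R3.
R_total = 68.0 + 330 + 680 = 1078 Ω
I = V / R_total = 24.0 / 1078 = 0.02226 A
P_R3 = I² × R3 = (0.02226)² × 680 = 0.3370 W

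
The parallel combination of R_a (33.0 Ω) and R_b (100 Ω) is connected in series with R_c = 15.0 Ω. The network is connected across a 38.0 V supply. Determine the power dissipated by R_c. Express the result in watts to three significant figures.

Reduce the parallel combination to a single R_p; the circuit then becomes R_p in series with the remaining resistor.
R_p = (33.0×100)/(33.0+100) = 24.81 Ω
R_total = R_p + 15.0 = 24.81 + 15.0 = 39.81 Ω
I = V / R_total = 38.0 / 39.81 = 0.9545 A
R_c carries the full series current, so P = I²R.
P_R_c = (0.9545)² × 15.0 = 13.67 W

13.7 W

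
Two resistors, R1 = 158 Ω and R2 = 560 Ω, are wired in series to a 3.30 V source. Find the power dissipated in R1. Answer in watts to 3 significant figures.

0.00334 W

Every series element carries the same I. Get I from the total resistance, then P = I² × R1.
R_total = 158 + 560 = 718.0 Ω
I = V / R_total = 3.30 / 718.0 = 0.004596 A
P_R1 = I² × R1 = (0.004596)² × 158 = 0.003338 W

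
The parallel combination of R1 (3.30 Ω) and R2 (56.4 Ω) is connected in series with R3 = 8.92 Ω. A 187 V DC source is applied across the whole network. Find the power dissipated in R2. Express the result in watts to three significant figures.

41.6 W

Collapse the R1‖R2 pair into one equivalent R_p; then R_p and R3 form a series string.
R_p = (3.30×56.4)/(3.30+56.4) = 3.118 Ω
R_total = R_p + 8.92 = 3.118 + 8.92 = 12.04 Ω
I = V / R_total = 187 / 12.04 = 15.53 A
Voltage across the parallel pair: V_p = I × R_p = 15.53 × 3.118 = 48.43 V
R2 has V_p across it, so P = V_p²/R2.
P_R2 = (48.43)² / 56.4 = 41.59 W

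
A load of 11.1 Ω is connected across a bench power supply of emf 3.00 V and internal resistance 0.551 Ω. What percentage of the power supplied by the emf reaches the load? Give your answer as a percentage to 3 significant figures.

Both r and R carry the same current, so the power split is just the resistance split: η = R/(R+r).
η = R / (R + r) = 11.1 / (11.1 + 0.551) = 0.9527

95.3 %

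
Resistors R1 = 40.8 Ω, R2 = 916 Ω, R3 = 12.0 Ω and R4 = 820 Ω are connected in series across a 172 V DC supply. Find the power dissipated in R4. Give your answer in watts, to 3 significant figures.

7.58 W

In a series string the same current flows through every resistor — find that current, then P = I²R for the one we want.
R_total = 40.8 + 916 + 12.0 + 820 = 1789 Ω
I = V / R_total = 172 / 1789 = 0.09615 A
P_R4 = I² × R4 = (0.09615)² × 820 = 7.581 W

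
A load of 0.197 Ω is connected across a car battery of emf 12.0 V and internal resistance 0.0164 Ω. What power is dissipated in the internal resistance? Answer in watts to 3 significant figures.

r is in series with the load, so it carries the full circuit current — the loss in it is I²r.
I = ε / (r + R) = 12.0 / (0.0164 + 0.197) = 56.23 A
P_int = I² r = (56.23)² × 0.0164 = 51.86 W

51.9 W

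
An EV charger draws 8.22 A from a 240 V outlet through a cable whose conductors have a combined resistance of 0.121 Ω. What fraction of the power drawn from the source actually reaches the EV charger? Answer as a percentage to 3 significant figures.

The cable carries the full 8.22 A.
P_line = I² R_line = (8.220)² × 0.121 = 8.176 W
P_source = V I = 240 × 8.220 = 1973 W; P_load = 1965 W
η = P_load / P_source = 1965 / 1973 = 0.9959

99.6 %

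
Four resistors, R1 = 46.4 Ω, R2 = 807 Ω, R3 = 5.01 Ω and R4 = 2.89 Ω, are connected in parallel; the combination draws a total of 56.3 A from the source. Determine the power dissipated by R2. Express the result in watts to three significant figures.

The branches share the same voltage, but only the total current is given — find V from the equivalent resistance first.
1/R_eq = 1/46.4 + 1/807 + 1/5.01 + 1/2.89 ⇒ R_eq = 1.759 Ω
V = I_total × R_eq = 56.30 × 1.759 = 99.05 V
P_R2 = V² / R2 = (99.05)² / 807 = 12.16 W

12.2 W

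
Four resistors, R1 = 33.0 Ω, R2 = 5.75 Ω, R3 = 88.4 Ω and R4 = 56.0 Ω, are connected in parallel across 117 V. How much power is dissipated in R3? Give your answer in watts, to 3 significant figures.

155 W

Each parallel branch sees the full supply voltage, so P = V²/R applies directly to the target branch.
P_R3 = V² / R3 = (117)² / 88.4 Ω = 154.9 W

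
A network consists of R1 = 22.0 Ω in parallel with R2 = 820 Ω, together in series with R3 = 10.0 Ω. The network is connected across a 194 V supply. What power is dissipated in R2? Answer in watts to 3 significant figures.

First find R_p for the parallel pair, then treat R_p + R3 as a series loop.
R_p = (22.0×820)/(22.0+820) = 21.43 Ω
R_total = R_p + 10.0 = 21.43 + 10.0 = 31.43 Ω
I = V / R_total = 194 / 31.43 = 6.173 A
Voltage across the parallel pair: V_p = I × R_p = 6.173 × 21.43 = 132.3 V
Use P = V²/R for R2 with V = V_p.
P_R2 = (132.3)² / 820 = 21.33 W

21.3 W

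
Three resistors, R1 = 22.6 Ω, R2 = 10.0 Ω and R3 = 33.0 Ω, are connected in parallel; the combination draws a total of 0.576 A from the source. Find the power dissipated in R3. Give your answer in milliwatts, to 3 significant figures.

We need the common branch voltage; get it from I_total × R_eq, then P = V²/R for the branch.
1/R_eq = 1/22.6 + 1/10.0 + 1/33.0 ⇒ R_eq = 5.729 Ω
V = I_total × R_eq = 0.5760 × 5.729 = 3.300 V
P_R3 = V² / R3 = (3.300)² / 33.0 = 0.3300 W

330 mW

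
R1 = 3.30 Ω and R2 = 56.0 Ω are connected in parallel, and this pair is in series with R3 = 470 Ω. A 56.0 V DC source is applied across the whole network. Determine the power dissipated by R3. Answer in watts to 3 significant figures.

6.58 W

Combine R1 and R2 into their parallel equivalent first, reducing the network to two series resistors.
R_p = (3.30×56.0)/(3.30+56.0) = 3.116 Ω
R_total = R_p + 470 = 3.116 + 470 = 473.1 Ω
I = V / R_total = 56.0 / 473.1 = 0.1184 A
R3 carries the full series current, so P = I²R.
P_R3 = (0.1184)² × 470 = 6.585 W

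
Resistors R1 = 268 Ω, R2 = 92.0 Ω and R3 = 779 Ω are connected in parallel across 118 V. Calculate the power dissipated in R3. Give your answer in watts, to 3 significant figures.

17.9 W

Each parallel branch sees the full supply voltage, so P = V²/R applies directly to the target branch.
P_R3 = V² / R3 = (118)² / 779 Ω = 17.87 W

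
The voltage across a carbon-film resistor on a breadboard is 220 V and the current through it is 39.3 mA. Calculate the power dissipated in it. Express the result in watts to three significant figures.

Since both terminal voltage and current are stated, P = V I gives the power in one step.
P = 220 V × 0.03930 A = 8.646 W

8.65 W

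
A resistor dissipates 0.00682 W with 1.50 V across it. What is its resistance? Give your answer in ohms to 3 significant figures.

Rearranging the power relation for the two known quantities gives R = V² / P.
R = (1.50)² / 0.00682 = 329.9 Ω

330 Ω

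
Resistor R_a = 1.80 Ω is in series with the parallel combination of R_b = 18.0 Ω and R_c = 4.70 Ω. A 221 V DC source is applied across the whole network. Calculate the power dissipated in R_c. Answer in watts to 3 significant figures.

4730 W

Collapse R_b‖R_c to a single equivalent, reducing the network to two series elements.
R_p = (18.0×4.70)/(18.0+4.70) = 3.727 Ω
R_total = 1.80 + 3.727 = 5.527 Ω
I = V / R_total = 221 / 5.527 = 39.99 A
Voltage across the parallel pair: V_p = I × R_p = 39.99 × 3.727 = 149.0 V
R_c sees V_p directly, so P = V_p² / R_c.
P_R_c = (149.0)² / 4.70 = 4725 W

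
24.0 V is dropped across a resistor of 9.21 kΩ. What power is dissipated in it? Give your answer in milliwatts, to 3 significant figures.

62.5 mW

We know the drop across the element and its resistance — P = V²/R, one step.
P = (24.0 V)² / 9210 Ω = 0.06254 W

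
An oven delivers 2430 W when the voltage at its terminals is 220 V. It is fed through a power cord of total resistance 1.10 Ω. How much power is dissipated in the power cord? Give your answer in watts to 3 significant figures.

134 W

Only the current and the line resistance are needed for the I²R loss.
I = P / V = 2430 / 220 = 11.05 A through the power cord.
P_line = I² R_line = (11.05)² × 1.10 = 134.2 W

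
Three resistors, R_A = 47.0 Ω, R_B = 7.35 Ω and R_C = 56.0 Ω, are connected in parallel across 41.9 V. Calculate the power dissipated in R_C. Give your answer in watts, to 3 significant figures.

R_C sits directly across the source, so P = V²/R with V = 41.9 V.
P_R_C = V² / R_C = (41.9)² / 56.0 Ω = 31.35 W

31.4 W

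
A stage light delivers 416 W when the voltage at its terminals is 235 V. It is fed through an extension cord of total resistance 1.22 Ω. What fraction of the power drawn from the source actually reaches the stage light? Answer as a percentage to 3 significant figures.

99.1 %

I = P / V = 416 / 235 = 1.770 A through the extension cord.
P_line = I² R_line = (1.770)² × 1.22 = 3.823 W
P_source = P_load + P_line = 416.0 + 3.823 = 419.8 W
η = P_load / P_source = 416.0 / 419.8 = 0.9909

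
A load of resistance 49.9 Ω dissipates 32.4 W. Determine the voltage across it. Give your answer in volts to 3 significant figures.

40.2 V

Inverting the appropriate power form: V = √(P R).
V = √(32.4 × 49.9) = 40.21 V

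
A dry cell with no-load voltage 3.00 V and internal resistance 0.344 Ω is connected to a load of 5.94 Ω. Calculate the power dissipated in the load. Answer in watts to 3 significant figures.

With r and R in series, I = ε/(r+R); the load dissipates I²R.
I = ε / (r + R) = 3.00 / (0.344 + 5.94) = 0.4774 A
P_load = I² R = (0.4774)² × 5.94 = 1.354 W

1.35 W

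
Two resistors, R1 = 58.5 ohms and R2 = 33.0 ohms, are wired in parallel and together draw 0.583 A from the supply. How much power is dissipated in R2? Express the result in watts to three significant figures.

4.58 W

Only the total current is stated, so first find the parallel equivalent to get the voltage across the combination.
1/R_eq = 1/58.5 + 1/33.0 ⇒ R_eq = 21.10 Ω
V = I_total × R_eq = 0.5830 × 21.10 = 12.30 V
P_R2 = V² / R2 = (12.30)² / 33.0 = 4.585 W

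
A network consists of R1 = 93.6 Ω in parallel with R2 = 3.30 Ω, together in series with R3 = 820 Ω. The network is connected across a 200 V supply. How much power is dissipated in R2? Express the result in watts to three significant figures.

0.182 W

Reduce the parallel combination to a single R_p; the circuit then becomes R_p in series with the remaining resistor.
R_p = (93.6×3.30)/(93.6+3.30) = 3.188 Ω
R_total = R_p + 820 = 3.188 + 820 = 823.2 Ω
I = V / R_total = 200 / 823.2 = 0.2430 A
Voltage across the parallel pair: V_p = I × R_p = 0.2430 × 3.188 = 0.7745 V
Use P = V²/R for R2 with V = V_p.
P_R2 = (0.7745)² / 3.30 = 0.1818 W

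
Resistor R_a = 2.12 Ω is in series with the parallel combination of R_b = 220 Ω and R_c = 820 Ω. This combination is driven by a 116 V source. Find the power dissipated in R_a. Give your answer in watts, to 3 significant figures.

0.925 W

First combine the parallel branches into one equivalent R_p, then R_a + R_p is a series pair.
R_p = (220×820)/(220+820) = 173.5 Ω
R_total = 2.12 + 173.5 = 175.6 Ω
I = V / R_total = 116 / 175.6 = 0.6607 A
R_a is in the main series path, so its power is I²R_a.
P_R_a = (0.6607)² × 2.12 = 0.9253 W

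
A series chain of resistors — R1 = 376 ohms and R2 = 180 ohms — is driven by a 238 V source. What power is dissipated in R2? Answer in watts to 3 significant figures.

In a series string the same current flows through every resistor — find that current, then P = I²R for the one we want.
R_total = 376 + 180 = 556.0 Ω
I = V / R_total = 238 / 556.0 = 0.4281 A
P_R2 = I² × R2 = (0.4281)² × 180 = 32.98 W

33.0 W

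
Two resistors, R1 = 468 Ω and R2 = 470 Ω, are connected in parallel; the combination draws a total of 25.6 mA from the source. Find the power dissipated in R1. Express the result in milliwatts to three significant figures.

77.0 mW

Parallel branches share V, not I — compute V via R_eq, then use V²/R for the target branch.
1/R_eq = 1/468 + 1/470 ⇒ R_eq = 234.5 Ω
V = I_total × R_eq = 0.02560 × 234.5 = 6.003 V
P_R1 = V² / R1 = (6.003)² / 468 = 0.07700 W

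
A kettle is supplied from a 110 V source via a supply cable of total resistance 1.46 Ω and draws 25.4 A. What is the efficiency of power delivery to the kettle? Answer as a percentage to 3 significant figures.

The supply cable carries the full 25.4 A.
P_line = I² R_line = (25.40)² × 1.46 = 941.9 W
P_source = V I = 110 × 25.40 = 2794 W; P_load = 1852 W
η = P_load / P_source = 1852 / 2794 = 0.6629

66.3 %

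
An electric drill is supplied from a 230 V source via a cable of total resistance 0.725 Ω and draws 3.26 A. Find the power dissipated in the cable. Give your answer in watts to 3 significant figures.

7.71 W

Line loss is just I²R for the cable — we know both I and R_line directly.
The cable carries the full 3.26 A.
P_line = I² R_line = (3.260)² × 0.725 = 7.705 W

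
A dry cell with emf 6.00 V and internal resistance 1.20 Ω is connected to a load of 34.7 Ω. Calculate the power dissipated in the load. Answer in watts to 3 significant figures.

0.969 W

The internal resistance and the load are in series, so the same I flows through both; get I from ε/(r+R), then I²R for the load.
I = ε / (r + R) = 6.00 / (1.20 + 34.7) = 0.1671 A
P_load = I² R = (0.1671)² × 34.7 = 0.9693 W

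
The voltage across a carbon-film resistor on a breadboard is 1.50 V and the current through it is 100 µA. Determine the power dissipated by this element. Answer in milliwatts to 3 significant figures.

Since both terminal voltage and current are stated, P = V I gives the power in one step.
P = 1.50 V × 0.0001000 A = 0.0001500 W

0.150 mW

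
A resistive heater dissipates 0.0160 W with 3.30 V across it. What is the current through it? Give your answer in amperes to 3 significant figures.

0.00485 A

From P = V I = I²R = V²/R, with the two given quantities we get I = P / V.
I = 0.0160 / 3.30 = 0.004848 A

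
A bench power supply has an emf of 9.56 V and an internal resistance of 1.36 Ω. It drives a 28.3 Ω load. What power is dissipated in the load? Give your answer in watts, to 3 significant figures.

Load and internal resistance form a series loop — compute the loop current, then the load power via I²R.
I = ε / (r + R) = 9.56 / (1.36 + 28.3) = 0.3223 A
P_load = I² R = (0.3223)² × 28.3 = 2.940 W

2.94 W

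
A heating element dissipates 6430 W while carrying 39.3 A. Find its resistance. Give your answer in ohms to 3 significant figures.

4.16 Ω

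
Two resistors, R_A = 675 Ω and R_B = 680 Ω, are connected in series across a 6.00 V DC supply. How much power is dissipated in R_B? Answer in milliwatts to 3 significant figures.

13.3 mW

Since the resistors are in series they all carry the loop current I = V/R_total; the power in any one is I²R.
R_total = 675 + 680 = 1355 Ω
I = V / R_total = 6.00 / 1355 = 0.004428 A
P_R_B = I² × R_B = (0.004428)² × 680 = 0.01333 W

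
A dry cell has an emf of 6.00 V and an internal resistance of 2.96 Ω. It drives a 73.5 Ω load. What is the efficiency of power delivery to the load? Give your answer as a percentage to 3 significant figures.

η = P_load/(P_load+P_int) = I²R/(I²R+I²r) = R/(R+r) — the I² cancels for series elements.
η = R / (R + r) = 73.5 / (73.5 + 2.96) = 0.9613

96.1 %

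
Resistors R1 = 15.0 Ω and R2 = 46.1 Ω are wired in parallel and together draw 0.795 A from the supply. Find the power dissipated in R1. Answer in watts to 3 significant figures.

5.40 W

Only the total current is stated, so first find the parallel equivalent to get the voltage across the combination.
1/R_eq = 1/15.0 + 1/46.1 ⇒ R_eq = 11.32 Ω
V = I_total × R_eq = 0.7950 × 11.32 = 8.997 V
P_R1 = V² / R1 = (8.997)² / 15.0 = 5.397 W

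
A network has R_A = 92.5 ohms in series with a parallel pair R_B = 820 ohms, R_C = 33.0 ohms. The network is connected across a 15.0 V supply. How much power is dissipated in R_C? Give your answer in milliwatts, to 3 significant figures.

Replace R_B and R_C with their parallel equivalent so the circuit becomes R_A in series with R_p.
R_p = (820×33.0)/(820+33.0) = 31.72 Ω
R_total = 92.5 + 31.72 = 124.2 Ω
I = V / R_total = 15.0 / 124.2 = 0.1208 A
Voltage across the parallel pair: V_p = I × R_p = 0.1208 × 31.72 = 3.831 V
R_C sees V_p directly, so P = V_p² / R_C.
P_R_C = (3.831)² / 33.0 = 0.4447 W

445 mW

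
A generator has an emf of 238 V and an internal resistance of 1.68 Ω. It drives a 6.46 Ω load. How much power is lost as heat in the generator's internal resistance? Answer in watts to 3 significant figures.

1440 W

Internal loss is I²r, with I set by the total series resistance r+R.
I = ε / (r + R) = 238 / (1.68 + 6.46) = 29.24 A
P_int = I² r = (29.24)² × 1.68 = 1436 W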